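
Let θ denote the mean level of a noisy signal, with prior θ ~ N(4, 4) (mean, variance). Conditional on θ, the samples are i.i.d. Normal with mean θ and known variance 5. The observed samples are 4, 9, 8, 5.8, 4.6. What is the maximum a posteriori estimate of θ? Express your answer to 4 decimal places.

n = 5; x̄ = (4 + 9 + 8 + 5.8 + 4.6)/5 = 31.4/5 = 6.28.
For a Normal prior and Normal likelihood with known variance, the posterior is Normal; its mode equals its mean, the precision-weighted average.
Prior precision 1/σ₀² = 1/4 = 0.25; data precision n/σ² = 5/5 = 1.
θ̂ = (0.25·4 + 1·6.28) / (0.25 + 1) = 7.28/1.25 = 5.8240.

θ̂_MAP = 5.8240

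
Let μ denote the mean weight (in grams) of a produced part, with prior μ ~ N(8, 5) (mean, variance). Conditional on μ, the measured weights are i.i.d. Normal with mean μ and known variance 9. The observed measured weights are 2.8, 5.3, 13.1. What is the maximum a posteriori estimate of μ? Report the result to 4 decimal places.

n = 3; x̄ = (2.8 + 5.3 + 13.1)/3 = 21.2/3 = 106/15 ≈ 7.0667.
For a Normal prior and Normal likelihood with known variance, the posterior is Normal; its mode equals its mean, the precision-weighted average.
Prior precision 1/σ₀² = 1/5 = 0.2; data precision n/σ² = 3/9 = 1/3.
μ̂ = (0.2·8 + (1/3)·(106/15)) / (0.2 + 1/3) = (178/45)/(8/15) = 89/12 ≈ 7.4167.

μ̂_MAP = 7.4167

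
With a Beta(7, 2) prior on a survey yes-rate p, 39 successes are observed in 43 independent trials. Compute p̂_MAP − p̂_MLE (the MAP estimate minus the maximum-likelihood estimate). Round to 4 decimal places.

Posterior is Beta(46, 6); MAP = (46−1)/(52−2) = 45/50 ≈ 0.90000.
MLE ignores the prior: p̂_MLE = k/n = 39/43 ≈ 0.90698.
Difference = 45/50 − 39/43 = -3/430 ≈ -0.0070.

MAP − MLE = -0.0070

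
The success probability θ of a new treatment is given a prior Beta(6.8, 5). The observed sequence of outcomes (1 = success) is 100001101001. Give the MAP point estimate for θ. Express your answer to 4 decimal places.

Prior: Beta(6.8, 5).
Data: 5 successes in 12 trials (from the sequence). The binomial likelihood contributes θ^5(1−θ)^7, so the posterior is Beta(6.8+5, 5+7) = Beta(11.8, 12).
For Beta(a, b) with a, b > 1 the mode is (a−1)/(a+b−2) = 10.8/21.8 ≈ 0.4954.

θ̂_MAP = 0.4954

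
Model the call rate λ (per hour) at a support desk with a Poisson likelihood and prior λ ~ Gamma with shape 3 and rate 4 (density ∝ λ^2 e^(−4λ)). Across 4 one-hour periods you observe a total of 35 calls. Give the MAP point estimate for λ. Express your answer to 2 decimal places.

Σxᵢ = 35, n = 4.
Posterior ∝ λ^2e^(−4λ) · λ^35e^(−4λ) = λ^37e^(−8λ), i.e. Gamma(shape=38, rate=8).
The mode of a Gamma(a, b) with a ≥ 1 (shape–rate) is (a−1)/b = 37/8 ≈ 4.63.

λ̂_MAP = 4.63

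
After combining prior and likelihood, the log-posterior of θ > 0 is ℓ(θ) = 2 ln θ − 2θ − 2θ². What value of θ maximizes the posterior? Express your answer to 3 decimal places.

ℓ'(θ) = 2/θ − 2 − 4θ. Setting this to zero and multiplying by θ: 4θ² + 2θ − 2 = 0.
θ = (−2 + √(2² + 4·4·2)) / (2·4) = (−2 + √36) / 8 = (−2 + 6)/8 = 1/2.
ℓ''(θ) = −2/θ² − 4 < 0, confirming a maximum.

θ̂_MAP = 0.500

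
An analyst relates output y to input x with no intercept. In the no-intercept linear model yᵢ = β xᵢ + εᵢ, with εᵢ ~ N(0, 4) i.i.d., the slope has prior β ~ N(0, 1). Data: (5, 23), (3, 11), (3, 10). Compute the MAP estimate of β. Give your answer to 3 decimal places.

β̂_MAP = 3.787

log p(β | y) = −Σ(yᵢ − βxᵢ)²/(2·4) − β²/(2·1) + const.
Setting the derivative to zero: Σxᵢ(yᵢ − βxᵢ)/4 − β/1 = 0, so β = Σxᵢyᵢ / (Σxᵢ² + σ²/τ²).
Σxᵢyᵢ = 5·23 + 3·11 + 3·10 = 178; Σxᵢ² = 43; σ²/τ² = 4.
β̂_MAP = 178 / (43 + 4) = 178/47 ≈ 3.787.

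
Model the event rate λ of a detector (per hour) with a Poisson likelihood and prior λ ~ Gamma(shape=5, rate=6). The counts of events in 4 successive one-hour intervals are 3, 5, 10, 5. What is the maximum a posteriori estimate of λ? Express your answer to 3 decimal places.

λ̂_MAP = 2.700

Σxᵢ = 3+5+10+5 = 23, with n = 4.
Posterior ∝ λ^4e^(−6λ) · λ^23e^(−4λ) = λ^27e^(−10λ), i.e. Gamma(shape=28, rate=10).
The mode of a Gamma(a, b) with a ≥ 1 (shape–rate) is (a−1)/b = 27/10 ≈ 2.700.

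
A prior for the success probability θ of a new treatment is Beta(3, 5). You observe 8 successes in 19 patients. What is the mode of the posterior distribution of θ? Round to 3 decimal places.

Prior: Beta(3, 5).
Data: 8 successes in 19 trials. The binomial likelihood contributes θ^8(1−θ)^11, so the posterior is Beta(3+8, 5+11) = Beta(11, 16).
For Beta(a, b) with a, b > 1 the mode is (a−1)/(a+b−2) = 10/25 ≈ 0.400.

θ̂_MAP = 0.400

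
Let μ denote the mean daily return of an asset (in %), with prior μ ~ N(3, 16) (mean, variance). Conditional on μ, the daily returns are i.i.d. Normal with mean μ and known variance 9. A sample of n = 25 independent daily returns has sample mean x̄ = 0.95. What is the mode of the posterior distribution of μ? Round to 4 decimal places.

μ̂_MAP = 0.9951

n = 25, x̄ = 0.95.
For a Normal prior and Normal likelihood with known variance, the posterior is Normal; its mode equals its mean, the precision-weighted average.
Prior precision 1/σ₀² = 1/16 = 0.0625; data precision n/σ² = 25/9.
μ̂ = (0.0625·3 + (25/9)·0.95) / (0.0625 + 25/9) = (407/144)/(409/144) = 407/409 ≈ 0.9951.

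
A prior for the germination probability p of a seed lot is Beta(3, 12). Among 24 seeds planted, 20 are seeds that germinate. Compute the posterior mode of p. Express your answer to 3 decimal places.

p̂_MAP = 0.595

Prior: Beta(3, 12).
Data: 20 successes in 24 trials. The binomial likelihood contributes p^20(1−p)^4, so the posterior is Beta(3+20, 12+4) = Beta(23, 16).
For Beta(a, b) with a, b > 1 the mode is (a−1)/(a+b−2) = 22/37 ≈ 0.595.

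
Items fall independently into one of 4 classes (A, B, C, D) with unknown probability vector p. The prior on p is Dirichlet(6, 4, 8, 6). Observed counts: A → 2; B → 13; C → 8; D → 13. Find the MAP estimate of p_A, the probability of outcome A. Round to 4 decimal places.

MAP estimate of p_A = 0.1250

The posterior is Dirichlet(αᵢ + nᵢ) = Dirichlet(8, 17, 16, 19).
For a Dirichlet(a₁,…,a_K) with all aᵢ > 1, the mode has j-th component (aⱼ − 1)/(Σaᵢ − K).
Here Σaᵢ = 60 and K = 4, so p_A = (8 − 1)/(60 − 4) = 7/56 ≈ 0.1250.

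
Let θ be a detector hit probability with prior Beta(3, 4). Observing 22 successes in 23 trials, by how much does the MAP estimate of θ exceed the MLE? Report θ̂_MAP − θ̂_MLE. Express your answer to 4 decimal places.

Posterior is Beta(25, 5); MAP = (25−1)/(30−2) = 24/28 ≈ 0.85714.
MLE ignores the prior: θ̂_MLE = k/n = 22/23 ≈ 0.95652.
Difference = 24/28 − 22/23 = -16/161 ≈ -0.0994.

MAP − MLE = -0.0994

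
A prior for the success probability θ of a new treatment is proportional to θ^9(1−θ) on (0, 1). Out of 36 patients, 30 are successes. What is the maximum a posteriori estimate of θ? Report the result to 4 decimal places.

The prior density ∝ θ^9(1−θ)^1 is the kernel of Beta(10, 2).
Data: 30 successes in 36 trials. The binomial likelihood contributes θ^30(1−θ)^6, so the posterior is Beta(10+30, 2+6) = Beta(40, 8).
For Beta(a, b) with a, b > 1 the mode is (a−1)/(a+b−2) = 39/46 ≈ 0.8478.

θ̂_MAP = 0.8478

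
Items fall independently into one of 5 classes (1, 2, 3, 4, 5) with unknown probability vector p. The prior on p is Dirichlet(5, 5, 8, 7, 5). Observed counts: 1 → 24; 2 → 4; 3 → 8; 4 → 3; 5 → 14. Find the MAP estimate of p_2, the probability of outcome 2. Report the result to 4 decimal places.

The posterior is Dirichlet(αᵢ + nᵢ) = Dirichlet(29, 9, 16, 10, 19).
For a Dirichlet(a₁,…,a_K) with all aᵢ > 1, the mode has j-th component (aⱼ − 1)/(Σaᵢ − K).
Here Σaᵢ = 83 and K = 5, so p_2 = (9 − 1)/(83 − 5) = 8/78 ≈ 0.1026.

MAP estimate: 0.1026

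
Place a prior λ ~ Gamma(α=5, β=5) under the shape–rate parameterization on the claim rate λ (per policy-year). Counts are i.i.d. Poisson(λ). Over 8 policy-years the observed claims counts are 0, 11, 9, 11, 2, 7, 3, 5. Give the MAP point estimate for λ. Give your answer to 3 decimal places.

λ̂_MAP = 4.000

Σxᵢ = 0+11+9+11+2+7+3+5 = 48, with n = 8.
Posterior ∝ λ^4e^(−5λ) · λ^48e^(−8λ) = λ^52e^(−13λ), i.e. Gamma(shape=53, rate=13).
The mode of a Gamma(a, b) with a ≥ 1 (shape–rate) is (a−1)/b = 52/13 ≈ 4.000.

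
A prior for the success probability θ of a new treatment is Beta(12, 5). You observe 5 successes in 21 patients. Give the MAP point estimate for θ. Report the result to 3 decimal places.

Prior: Beta(12, 5).
Data: 5 successes in 21 trials. The binomial likelihood contributes θ^5(1−θ)^16, so the posterior is Beta(12+5, 5+16) = Beta(17, 21).
For Beta(a, b) with a, b > 1 the mode is (a−1)/(a+b−2) = 16/36 ≈ 0.444.

θ̂_MAP = 0.444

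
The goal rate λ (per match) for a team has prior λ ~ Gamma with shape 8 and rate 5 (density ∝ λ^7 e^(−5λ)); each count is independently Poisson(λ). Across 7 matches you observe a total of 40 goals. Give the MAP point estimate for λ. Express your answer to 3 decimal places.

Σxᵢ = 40, n = 7.
Posterior ∝ λ^7e^(−5λ) · λ^40e^(−7λ) = λ^47e^(−12λ), i.e. Gamma(shape=48, rate=12).
The mode of a Gamma(a, b) with a ≥ 1 (shape–rate) is (a−1)/b = 47/12 ≈ 3.917.

λ̂_MAP = 3.917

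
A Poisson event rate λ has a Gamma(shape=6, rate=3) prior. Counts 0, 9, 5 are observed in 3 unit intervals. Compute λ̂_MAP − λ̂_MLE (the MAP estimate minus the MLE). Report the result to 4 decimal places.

MAP − MLE = -1.5000

Σxᵢ = 14. Posterior is Gamma(20, 6); MAP = (20−1)/6 = 19/6 ≈ 3.16667.
MLE = x̄ = 14/3 ≈ 4.66667.
Difference = 19/6 − 14/3 = -3/2 ≈ -1.5000.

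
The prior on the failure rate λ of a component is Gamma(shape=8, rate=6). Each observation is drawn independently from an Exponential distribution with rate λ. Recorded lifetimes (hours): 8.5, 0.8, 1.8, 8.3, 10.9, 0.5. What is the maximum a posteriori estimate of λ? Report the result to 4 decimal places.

The Exponential(rate=λ) likelihood is ∝ λ^n e^(−λΣtᵢ). Here n = 6 and Σtᵢ = 8.5 + 0.8 + 1.8 + 8.3 + 10.9 + 0.5 = 30.8.
Posterior ∝ λ^7e^(−6λ) · λ^6e^(−30.8λ) = λ^13e^(−36.8λ), i.e. Gamma(14, 36.8).
Mode = (a−1)/b = 13/36.8 ≈ 0.3533.

λ̂_MAP = 0.3533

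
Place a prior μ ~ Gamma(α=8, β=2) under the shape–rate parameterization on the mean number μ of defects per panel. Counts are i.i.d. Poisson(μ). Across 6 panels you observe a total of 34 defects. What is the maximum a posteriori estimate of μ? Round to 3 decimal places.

μ̂_MAP = 5.125

Σxᵢ = 34, n = 6.
Posterior ∝ μ^7e^(−2μ) · μ^34e^(−6μ) = μ^41e^(−8μ), i.e. Gamma(shape=42, rate=8).
The mode of a Gamma(a, b) with a ≥ 1 (shape–rate) is (a−1)/b = 41/8 ≈ 5.125.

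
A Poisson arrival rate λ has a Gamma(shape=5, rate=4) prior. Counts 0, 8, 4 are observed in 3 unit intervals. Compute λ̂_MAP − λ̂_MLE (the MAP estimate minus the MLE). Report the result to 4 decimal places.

Σxᵢ = 12. Posterior is Gamma(17, 7); MAP = (17−1)/7 = 16/7 ≈ 2.28571.
MLE = x̄ = 12/3 ≈ 4.00000.
Difference = 16/7 − 12/3 = -12/7 ≈ -1.7143.

MAP − MLE = -1.7143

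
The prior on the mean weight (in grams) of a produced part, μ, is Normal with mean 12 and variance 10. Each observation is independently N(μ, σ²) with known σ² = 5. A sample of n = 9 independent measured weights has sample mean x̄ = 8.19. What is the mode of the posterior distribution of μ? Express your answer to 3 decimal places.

μ̂_MAP = 8.391

n = 9, x̄ = 8.19.
For a Normal prior and Normal likelihood with known variance, the posterior is Normal; its mode equals its mean, the precision-weighted average.
Prior precision 1/σ₀² = 1/10 = 0.1; data precision n/σ² = 9/5 = 1.8.
μ̂ = (0.1·12 + 1.8·8.19) / (0.1 + 1.8) = 15.942/1.9 = 7971/950 ≈ 8.391.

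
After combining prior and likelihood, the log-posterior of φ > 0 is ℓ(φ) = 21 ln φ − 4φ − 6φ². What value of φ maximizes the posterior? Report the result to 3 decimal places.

φ̂_MAP = 1.167

ℓ'(φ) = 21/φ − 4 − 12φ. Setting this to zero and multiplying by φ: 12φ² + 4φ − 21 = 0.
φ = (−4 + √(4² + 4·12·21)) / (2·12) = (−4 + √1024) / 24 = (−4 + 32)/24 = 7/6.
ℓ''(φ) = −21/φ² − 12 < 0, confirming a maximum.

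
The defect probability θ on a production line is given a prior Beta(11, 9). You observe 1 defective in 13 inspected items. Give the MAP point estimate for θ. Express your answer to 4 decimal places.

Prior: Beta(11, 9).
Data: 1 success in 13 trials. The binomial likelihood contributes θ(1−θ)^12, so the posterior is Beta(11+1, 9+12) = Beta(12, 21).
For Beta(a, b) with a, b > 1 the mode is (a−1)/(a+b−2) = 11/31 ≈ 0.3548.

θ̂_MAP = 0.3548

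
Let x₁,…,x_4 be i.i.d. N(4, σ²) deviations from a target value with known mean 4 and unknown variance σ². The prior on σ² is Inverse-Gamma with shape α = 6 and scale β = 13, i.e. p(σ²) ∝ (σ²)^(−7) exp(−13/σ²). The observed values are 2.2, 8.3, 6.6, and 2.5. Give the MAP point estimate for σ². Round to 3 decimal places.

σ̂²_MAP = 3.152

Sum of squared deviations about the known mean: SS = (2.2−4)² + (8.3−4)² + (6.6−4)² + (2.5−4)² = 30.74.
The Normal likelihood contributes (σ²)^(−n/2) exp(−SS/(2σ²)), so the posterior is Inverse-Gamma(α + n/2, β + SS/2) = Inverse-Gamma(8, 28.37).
The mode of Inverse-Gamma(a, b) is b/(a+1) = 28.37/9 ≈ 3.152.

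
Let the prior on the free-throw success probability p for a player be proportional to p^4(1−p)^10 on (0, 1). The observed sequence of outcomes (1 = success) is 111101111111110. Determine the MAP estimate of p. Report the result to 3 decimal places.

The prior density ∝ p^4(1−p)^10 is the kernel of Beta(5, 11).
Data: 13 successes in 15 trials (from the sequence). The binomial likelihood contributes p^13(1−p)^2, so the posterior is Beta(5+13, 11+2) = Beta(18, 13).
For Beta(a, b) with a, b > 1 the mode is (a−1)/(a+b−2) = 17/29 ≈ 0.586.

p̂_MAP = 0.586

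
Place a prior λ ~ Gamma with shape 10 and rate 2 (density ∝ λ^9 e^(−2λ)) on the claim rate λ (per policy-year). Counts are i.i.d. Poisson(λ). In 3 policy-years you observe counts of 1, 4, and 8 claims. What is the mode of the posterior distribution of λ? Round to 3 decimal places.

λ̂_MAP = 4.400

Σxᵢ = 1+4+8 = 13, with n = 3.
Posterior ∝ λ^9e^(−2λ) · λ^13e^(−3λ) = λ^22e^(−5λ), i.e. Gamma(shape=23, rate=5).
The mode of a Gamma(a, b) with a ≥ 1 (shape–rate) is (a−1)/b = 22/5 ≈ 4.400.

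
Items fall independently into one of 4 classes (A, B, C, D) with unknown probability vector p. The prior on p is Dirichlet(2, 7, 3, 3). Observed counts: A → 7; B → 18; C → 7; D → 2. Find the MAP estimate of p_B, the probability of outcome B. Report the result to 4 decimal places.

The posterior is Dirichlet(αᵢ + nᵢ) = Dirichlet(9, 25, 10, 5).
For a Dirichlet(a₁,…,a_K) with all aᵢ > 1, the mode has j-th component (aⱼ − 1)/(Σaᵢ − K).
Here Σaᵢ = 49 and K = 4, so p_B = (25 − 1)/(49 − 4) = 24/45 ≈ 0.5333.

MAP estimate of p_B = 0.5333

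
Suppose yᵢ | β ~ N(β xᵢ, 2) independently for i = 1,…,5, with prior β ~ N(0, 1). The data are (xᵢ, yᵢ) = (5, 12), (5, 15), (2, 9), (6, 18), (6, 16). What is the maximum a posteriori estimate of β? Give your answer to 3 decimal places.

log p(β | y) = −Σ(yᵢ − βxᵢ)²/(2·2) − β²/(2·1) + const.
Setting the derivative to zero: Σxᵢ(yᵢ − βxᵢ)/2 − β/1 = 0, so β = Σxᵢyᵢ / (Σxᵢ² + σ²/τ²).
Σxᵢyᵢ = 5·12 + 5·15 + 2·9 + 6·18 + 6·16 = 357; Σxᵢ² = 126; σ²/τ² = 2.
β̂_MAP = 357 / (126 + 2) = 357/128 ≈ 2.789.

β̂_MAP = 2.789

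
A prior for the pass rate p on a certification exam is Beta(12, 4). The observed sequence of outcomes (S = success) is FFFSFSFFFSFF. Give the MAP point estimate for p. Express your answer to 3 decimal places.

Prior: Beta(12, 4).
Data: 3 successes in 12 trials (from the sequence). The binomial likelihood contributes p^3(1−p)^9, so the posterior is Beta(12+3, 4+9) = Beta(15, 13).
For Beta(a, b) with a, b > 1 the mode is (a−1)/(a+b−2) = 14/26 ≈ 0.538.

p̂_MAP = 0.538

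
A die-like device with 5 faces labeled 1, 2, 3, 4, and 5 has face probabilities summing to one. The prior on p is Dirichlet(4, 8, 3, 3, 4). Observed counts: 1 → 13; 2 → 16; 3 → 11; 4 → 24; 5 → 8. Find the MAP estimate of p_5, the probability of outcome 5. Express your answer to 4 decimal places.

The posterior is Dirichlet(αᵢ + nᵢ) = Dirichlet(17, 24, 14, 27, 12).
For a Dirichlet(a₁,…,a_K) with all aᵢ > 1, the mode has j-th component (aⱼ − 1)/(Σaᵢ − K).
Here Σaᵢ = 94 and K = 5, so p_5 = (12 − 1)/(94 − 5) = 11/89 ≈ 0.1236.

MAP estimate: 0.1236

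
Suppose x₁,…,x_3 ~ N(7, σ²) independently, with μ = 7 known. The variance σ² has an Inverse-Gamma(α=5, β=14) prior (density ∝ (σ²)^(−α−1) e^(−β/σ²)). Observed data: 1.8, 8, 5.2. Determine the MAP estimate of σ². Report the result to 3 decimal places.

σ̂²_MAP = 3.952

Sum of squared deviations about the known mean: SS = (1.8−7)² + (8−7)² + (5.2−7)² = 31.28.
The Normal likelihood contributes (σ²)^(−n/2) exp(−SS/(2σ²)), so the posterior is Inverse-Gamma(α + n/2, β + SS/2) = Inverse-Gamma(6.5, 29.64).
The mode of Inverse-Gamma(a, b) is b/(a+1) = 29.64/7.5 ≈ 3.952.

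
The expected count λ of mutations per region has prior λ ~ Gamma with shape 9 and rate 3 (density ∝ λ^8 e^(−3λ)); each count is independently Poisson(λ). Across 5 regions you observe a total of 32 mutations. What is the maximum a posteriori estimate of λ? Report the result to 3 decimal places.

λ̂_MAP = 5.000

Σxᵢ = 32, n = 5.
Posterior ∝ λ^8e^(−3λ) · λ^32e^(−5λ) = λ^40e^(−8λ), i.e. Gamma(shape=41, rate=8).
The mode of a Gamma(a, b) with a ≥ 1 (shape–rate) is (a−1)/b = 40/8 ≈ 5.000.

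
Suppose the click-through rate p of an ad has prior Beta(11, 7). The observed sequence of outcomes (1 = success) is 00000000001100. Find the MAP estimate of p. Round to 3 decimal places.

p̂_MAP = 0.400

Prior: Beta(11, 7).
Data: 2 successes in 14 trials (from the sequence). The binomial likelihood contributes p^2(1−p)^12, so the posterior is Beta(11+2, 7+12) = Beta(13, 19).
For Beta(a, b) with a, b > 1 the mode is (a−1)/(a+b−2) = 12/30 ≈ 0.400.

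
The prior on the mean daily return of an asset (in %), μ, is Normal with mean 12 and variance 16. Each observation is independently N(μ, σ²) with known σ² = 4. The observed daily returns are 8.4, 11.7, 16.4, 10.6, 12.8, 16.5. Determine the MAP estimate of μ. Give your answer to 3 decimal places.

μ̂_MAP = 12.704

n = 6; x̄ = (8.4 + 11.7 + 16.4 + 10.6 + 12.8 + 16.5)/6 = 76.4/6 = 191/15 ≈ 12.7333.
For a Normal prior and Normal likelihood with known variance, the posterior is Normal; its mode equals its mean, the precision-weighted average.
Prior precision 1/σ₀² = 1/16 = 0.0625; data precision n/σ² = 6/4 = 1.5.
μ̂ = (0.0625·12 + 1.5·(191/15)) / (0.0625 + 1.5) = 19.85/1.5625 = 12.704.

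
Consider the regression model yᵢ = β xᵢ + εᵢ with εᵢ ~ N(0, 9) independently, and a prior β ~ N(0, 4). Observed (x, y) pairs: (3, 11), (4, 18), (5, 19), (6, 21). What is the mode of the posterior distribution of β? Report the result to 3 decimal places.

β̂_MAP = 3.694

log p(β | y) = −Σ(yᵢ − βxᵢ)²/(2·9) − β²/(2·4) + const.
Setting the derivative to zero: Σxᵢ(yᵢ − βxᵢ)/9 − β/4 = 0, so β = Σxᵢyᵢ / (Σxᵢ² + σ²/τ²).
Σxᵢyᵢ = 3·11 + 4·18 + 5·19 + 6·21 = 326; Σxᵢ² = 86; σ²/τ² = 2.25.
β̂_MAP = 326 / (86 + 2.25) = 326/88.25 ≈ 3.694.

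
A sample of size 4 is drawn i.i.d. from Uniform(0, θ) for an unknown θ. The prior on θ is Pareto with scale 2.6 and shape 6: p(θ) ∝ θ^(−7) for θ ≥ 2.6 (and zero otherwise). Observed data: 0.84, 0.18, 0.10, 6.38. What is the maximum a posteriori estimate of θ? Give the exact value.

The Uniform(0, θ) likelihood is θ^(−n) for θ ≥ max(xᵢ), zero otherwise. Here max(xᵢ) = 6.38.
Posterior ∝ θ^(−7) · θ^(−4) = θ^(−11) on θ ≥ max(2.6, 6.38) = 6.38.
This density is strictly decreasing in θ, so the posterior mode lies at the lower boundary of the support.

θ̂_MAP = 6.38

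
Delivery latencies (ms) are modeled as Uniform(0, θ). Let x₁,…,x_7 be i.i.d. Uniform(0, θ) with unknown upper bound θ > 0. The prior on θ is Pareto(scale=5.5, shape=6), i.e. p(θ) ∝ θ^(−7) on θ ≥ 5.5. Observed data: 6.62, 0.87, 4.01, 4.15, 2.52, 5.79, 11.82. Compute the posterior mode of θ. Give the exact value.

The Uniform(0, θ) likelihood is θ^(−n) for θ ≥ max(xᵢ), zero otherwise. Here max(xᵢ) = 11.82.
Posterior ∝ θ^(−7) · θ^(−7) = θ^(−14) on θ ≥ max(5.5, 11.82) = 11.82.
This density is strictly decreasing in θ, so the posterior mode lies at the lower boundary of the support.

θ̂_MAP = 11.82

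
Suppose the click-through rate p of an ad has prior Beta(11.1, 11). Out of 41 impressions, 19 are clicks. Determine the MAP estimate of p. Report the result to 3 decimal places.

p̂_MAP = 0.476

Prior: Beta(11.1, 11).
Data: 19 successes in 41 trials. The binomial likelihood contributes p^19(1−p)^22, so the posterior is Beta(11.1+19, 11+22) = Beta(30.1, 33).
For Beta(a, b) with a, b > 1 the mode is (a−1)/(a+b−2) = 29.1/61.1 ≈ 0.476.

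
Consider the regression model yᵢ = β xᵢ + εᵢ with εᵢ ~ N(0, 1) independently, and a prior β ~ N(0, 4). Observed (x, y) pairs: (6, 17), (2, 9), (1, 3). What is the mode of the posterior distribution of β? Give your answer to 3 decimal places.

log p(β | y) = −Σ(yᵢ − βxᵢ)²/(2·1) − β²/(2·4) + const.
Setting the derivative to zero: Σxᵢ(yᵢ − βxᵢ)/1 − β/4 = 0, so β = Σxᵢyᵢ / (Σxᵢ² + σ²/τ²).
Σxᵢyᵢ = 6·17 + 2·9 + 1·3 = 123; Σxᵢ² = 41; σ²/τ² = 0.25.
β̂_MAP = 123 / (41 + 0.25) = 123/41.25 ≈ 2.982.

β̂_MAP = 2.982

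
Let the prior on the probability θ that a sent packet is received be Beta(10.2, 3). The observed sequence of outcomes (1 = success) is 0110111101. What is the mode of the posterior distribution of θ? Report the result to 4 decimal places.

Prior: Beta(10.2, 3).
Data: 7 successes in 10 trials (from the sequence). The binomial likelihood contributes θ^7(1−θ)^3, so the posterior is Beta(10.2+7, 3+3) = Beta(17.2, 6).
For Beta(a, b) with a, b > 1 the mode is (a−1)/(a+b−2) = 16.2/21.2 ≈ 0.7642.

θ̂_MAP = 0.7642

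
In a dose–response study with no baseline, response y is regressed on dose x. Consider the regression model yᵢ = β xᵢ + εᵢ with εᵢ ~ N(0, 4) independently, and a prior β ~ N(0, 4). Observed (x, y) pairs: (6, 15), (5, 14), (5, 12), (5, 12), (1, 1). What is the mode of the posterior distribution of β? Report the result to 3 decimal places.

log p(β | y) = −Σ(yᵢ − βxᵢ)²/(2·4) − β²/(2·4) + const.
Setting the derivative to zero: Σxᵢ(yᵢ − βxᵢ)/4 − β/4 = 0, so β = Σxᵢyᵢ / (Σxᵢ² + σ²/τ²).
Σxᵢyᵢ = 6·15 + 5·14 + 5·12 + 5·12 + 1·1 = 281; Σxᵢ² = 112; σ²/τ² = 1.
β̂_MAP = 281 / (112 + 1) = 281/113 ≈ 2.487.

β̂_MAP = 2.487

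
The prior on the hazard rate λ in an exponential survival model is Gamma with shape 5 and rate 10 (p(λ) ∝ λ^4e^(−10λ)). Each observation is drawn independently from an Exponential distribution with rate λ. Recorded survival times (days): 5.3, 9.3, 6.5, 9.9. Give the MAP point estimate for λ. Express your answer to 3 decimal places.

The Exponential(rate=λ) likelihood is ∝ λ^n e^(−λΣtᵢ). Here n = 4 and Σtᵢ = 5.3 + 9.3 + 6.5 + 9.9 = 31.
Posterior ∝ λ^4e^(−10λ) · λ^4e^(−31λ) = λ^8e^(−41λ), i.e. Gamma(9, 41).
Mode = (a−1)/b = 8/41 ≈ 0.195.

λ̂_MAP = 0.195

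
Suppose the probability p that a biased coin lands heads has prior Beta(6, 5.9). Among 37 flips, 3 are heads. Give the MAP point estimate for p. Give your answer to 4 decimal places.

p̂_MAP = 0.1706

Prior: Beta(6, 5.9).
Data: 3 successes in 37 trials. The binomial likelihood contributes p^3(1−p)^34, so the posterior is Beta(6+3, 5.9+34) = Beta(9, 39.9).
For Beta(a, b) with a, b > 1 the mode is (a−1)/(a+b−2) = 8/46.9 ≈ 0.1706.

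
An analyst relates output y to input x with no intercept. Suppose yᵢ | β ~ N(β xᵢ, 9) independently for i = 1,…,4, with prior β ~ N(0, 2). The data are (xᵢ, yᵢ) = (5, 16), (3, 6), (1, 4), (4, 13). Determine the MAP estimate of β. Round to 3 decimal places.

log p(β | y) = −Σ(yᵢ − βxᵢ)²/(2·9) − β²/(2·2) + const.
Setting the derivative to zero: Σxᵢ(yᵢ − βxᵢ)/9 − β/2 = 0, so β = Σxᵢyᵢ / (Σxᵢ² + σ²/τ²).
Σxᵢyᵢ = 5·16 + 3·6 + 1·4 + 4·13 = 154; Σxᵢ² = 51; σ²/τ² = 4.5.
β̂_MAP = 154 / (51 + 4.5) = 154/55.5 ≈ 2.775.

β̂_MAP = 2.775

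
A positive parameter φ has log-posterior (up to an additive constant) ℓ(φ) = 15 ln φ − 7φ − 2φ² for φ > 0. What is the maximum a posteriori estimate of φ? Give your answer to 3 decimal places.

ℓ'(φ) = 15/φ − 7 − 4φ. Setting this to zero and multiplying by φ: 4φ² + 7φ − 15 = 0.
φ = (−7 + √(7² + 4·4·15)) / (2·4) = (−7 + √289) / 8 = (−7 + 17)/8 = 5/4.
ℓ''(φ) = −15/φ² − 4 < 0, confirming a maximum.

φ̂_MAP = 1.250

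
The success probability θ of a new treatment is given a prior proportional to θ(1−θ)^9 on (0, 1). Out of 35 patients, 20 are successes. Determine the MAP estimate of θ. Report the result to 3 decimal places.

The prior density ∝ θ(1−θ)^9 is the kernel of Beta(2, 10).
Data: 20 successes in 35 trials. The binomial likelihood contributes θ^20(1−θ)^15, so the posterior is Beta(2+20, 10+15) = Beta(22, 25).
For Beta(a, b) with a, b > 1 the mode is (a−1)/(a+b−2) = 21/45 ≈ 0.467.

θ̂_MAP = 0.467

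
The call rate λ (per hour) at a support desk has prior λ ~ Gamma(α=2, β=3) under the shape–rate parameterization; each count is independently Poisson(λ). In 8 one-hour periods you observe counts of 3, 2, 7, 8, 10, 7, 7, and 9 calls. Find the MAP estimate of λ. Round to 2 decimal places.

Σxᵢ = 3+2+7+8+10+7+7+9 = 53, with n = 8.
Posterior ∝ λe^(−3λ) · λ^53e^(−8λ) = λ^54e^(−11λ), i.e. Gamma(shape=55, rate=11).
The mode of a Gamma(a, b) with a ≥ 1 (shape–rate) is (a−1)/b = 54/11 ≈ 4.91.

λ̂_MAP = 4.91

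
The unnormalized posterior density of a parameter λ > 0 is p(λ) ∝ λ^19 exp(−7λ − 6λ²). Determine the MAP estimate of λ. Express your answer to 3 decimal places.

λ̂_MAP = 1.000

ℓ'(λ) = 19/λ − 7 − 12λ. Setting this to zero and multiplying by λ: 12λ² + 7λ − 19 = 0.
λ = (−7 + √(7² + 4·12·19)) / (2·12) = (−7 + √961) / 24 = (−7 + 31)/24 = 1.
ℓ''(λ) = −19/λ² − 12 < 0, confirming a maximum.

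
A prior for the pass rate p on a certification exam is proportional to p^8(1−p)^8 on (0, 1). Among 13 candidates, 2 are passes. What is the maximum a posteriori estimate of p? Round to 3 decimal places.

p̂_MAP = 0.345

The prior density ∝ p^8(1−p)^8 is the kernel of Beta(9, 9).
Data: 2 successes in 13 trials. The binomial likelihood contributes p^2(1−p)^11, so the posterior is Beta(9+2, 9+11) = Beta(11, 20).
For Beta(a, b) with a, b > 1 the mode is (a−1)/(a+b−2) = 10/29 ≈ 0.345.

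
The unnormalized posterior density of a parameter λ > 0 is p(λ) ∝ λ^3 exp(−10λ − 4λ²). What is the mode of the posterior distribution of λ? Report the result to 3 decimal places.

ℓ'(λ) = 3/λ − 10 − 8λ. Setting this to zero and multiplying by λ: 8λ² + 10λ − 3 = 0.
λ = (−10 + √(10² + 4·8·3)) / (2·8) = (−10 + √196) / 16 = (−10 + 14)/16 = 1/4.
ℓ''(λ) = −3/λ² − 8 < 0, confirming a maximum.

λ̂_MAP = 0.250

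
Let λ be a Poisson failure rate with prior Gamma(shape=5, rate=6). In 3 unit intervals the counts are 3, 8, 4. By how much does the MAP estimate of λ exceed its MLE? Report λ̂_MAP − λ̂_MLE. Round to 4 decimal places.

MAP − MLE = -2.8889

Σxᵢ = 15. Posterior is Gamma(20, 9); MAP = (20−1)/9 = 19/9 ≈ 2.11111.
MLE = x̄ = 15/3 ≈ 5.00000.
Difference = 19/9 − 15/3 = -26/9 ≈ -2.8889.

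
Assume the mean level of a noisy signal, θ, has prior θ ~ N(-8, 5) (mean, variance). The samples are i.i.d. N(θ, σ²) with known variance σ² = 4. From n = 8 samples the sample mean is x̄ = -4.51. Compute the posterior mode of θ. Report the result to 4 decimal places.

n = 8, x̄ = -4.51.
For a Normal prior and Normal likelihood with known variance, the posterior is Normal; its mode equals its mean, the precision-weighted average.
Prior precision 1/σ₀² = 1/5 = 0.2; data precision n/σ² = 8/4 = 2.
θ̂ = (0.2·(-8) + 2·(-4.51)) / (0.2 + 2) = (-10.62)/2.2 = -531/110 ≈ -4.8273.

θ̂_MAP = -4.8273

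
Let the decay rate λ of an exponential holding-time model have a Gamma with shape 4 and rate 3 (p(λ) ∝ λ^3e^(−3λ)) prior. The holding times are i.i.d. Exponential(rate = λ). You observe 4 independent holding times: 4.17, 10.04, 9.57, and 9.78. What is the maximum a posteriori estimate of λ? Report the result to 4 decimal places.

The Exponential(rate=λ) likelihood is ∝ λ^n e^(−λΣtᵢ). Here n = 4 and Σtᵢ = 4.17 + 10.04 + 9.57 + 9.78 = 33.56.
Posterior ∝ λ^3e^(−3λ) · λ^4e^(−33.56λ) = λ^7e^(−36.56λ), i.e. Gamma(8, 36.56).
Mode = (a−1)/b = 7/36.56 ≈ 0.1915.

λ̂_MAP = 0.1915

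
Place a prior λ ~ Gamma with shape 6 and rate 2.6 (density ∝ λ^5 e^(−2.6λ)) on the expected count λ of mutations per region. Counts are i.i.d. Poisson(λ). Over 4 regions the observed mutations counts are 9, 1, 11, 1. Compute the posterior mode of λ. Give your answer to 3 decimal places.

Σxᵢ = 9+1+11+1 = 22, with n = 4.
Posterior ∝ λ^5e^(−2.6λ) · λ^22e^(−4λ) = λ^27e^(−6.6λ), i.e. Gamma(shape=28, rate=6.6).
The mode of a Gamma(a, b) with a ≥ 1 (shape–rate) is (a−1)/b = 27/6.6 ≈ 4.091.

λ̂_MAP = 4.091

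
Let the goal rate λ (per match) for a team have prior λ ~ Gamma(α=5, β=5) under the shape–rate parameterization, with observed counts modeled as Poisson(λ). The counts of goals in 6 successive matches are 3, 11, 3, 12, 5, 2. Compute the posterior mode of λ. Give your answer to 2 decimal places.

λ̂_MAP = 3.64

Σxᵢ = 3+11+3+12+5+2 = 36, with n = 6.
Posterior ∝ λ^4e^(−5λ) · λ^36e^(−6λ) = λ^40e^(−11λ), i.e. Gamma(shape=41, rate=11).
The mode of a Gamma(a, b) with a ≥ 1 (shape–rate) is (a−1)/b = 40/11 ≈ 3.64.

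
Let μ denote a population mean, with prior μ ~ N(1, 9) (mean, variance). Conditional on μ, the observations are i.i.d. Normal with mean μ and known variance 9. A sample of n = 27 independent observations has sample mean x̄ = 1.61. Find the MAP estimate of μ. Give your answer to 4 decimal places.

μ̂_MAP = 1.5882

n = 27, x̄ = 1.61.
For a Normal prior and Normal likelihood with known variance, the posterior is Normal; its mode equals its mean, the precision-weighted average.
Prior precision 1/σ₀² = 1/9; data precision n/σ² = 27/9 = 3.
μ̂ = ((1/9)·1 + 3·1.61) / (1/9 + 3) = (4447/900)/(28/9) = 4447/2800 ≈ 1.5882.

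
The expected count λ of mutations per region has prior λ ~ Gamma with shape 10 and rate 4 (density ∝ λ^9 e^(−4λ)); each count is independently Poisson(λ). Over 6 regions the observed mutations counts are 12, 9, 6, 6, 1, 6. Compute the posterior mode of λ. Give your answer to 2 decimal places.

λ̂_MAP = 4.90

Σxᵢ = 12+9+6+6+1+6 = 40, with n = 6.
Posterior ∝ λ^9e^(−4λ) · λ^40e^(−6λ) = λ^49e^(−10λ), i.e. Gamma(shape=50, rate=10).
The mode of a Gamma(a, b) with a ≥ 1 (shape–rate) is (a−1)/b = 49/10 ≈ 4.90.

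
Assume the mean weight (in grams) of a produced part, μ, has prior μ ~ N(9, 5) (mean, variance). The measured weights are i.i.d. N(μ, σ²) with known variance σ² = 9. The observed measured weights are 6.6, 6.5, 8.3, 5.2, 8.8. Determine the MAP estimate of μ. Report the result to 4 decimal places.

n = 5; x̄ = (6.6 + 6.5 + 8.3 + 5.2 + 8.8)/5 = 35.4/5 = 7.08.
For a Normal prior and Normal likelihood with known variance, the posterior is Normal; its mode equals its mean, the precision-weighted average.
Prior precision 1/σ₀² = 1/5 = 0.2; data precision n/σ² = 5/9.
μ̂ = (0.2·9 + (5/9)·7.08) / (0.2 + 5/9) = (86/15)/(34/45) = 129/17 ≈ 7.5882.

μ̂_MAP = 7.5882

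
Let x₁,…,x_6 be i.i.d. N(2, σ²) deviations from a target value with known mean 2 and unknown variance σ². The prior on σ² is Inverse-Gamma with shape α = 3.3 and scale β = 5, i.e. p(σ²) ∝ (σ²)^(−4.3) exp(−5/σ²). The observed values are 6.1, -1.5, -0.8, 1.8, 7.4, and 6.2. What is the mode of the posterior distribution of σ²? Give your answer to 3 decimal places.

σ̂²_MAP = 6.421

Sum of squared deviations about the known mean: SS = (6.1−2)² + (-1.5−2)² + (-0.8−2)² + (1.8−2)² + (7.4−2)² + (6.2−2)² = 83.74.
The Normal likelihood contributes (σ²)^(−n/2) exp(−SS/(2σ²)), so the posterior is Inverse-Gamma(α + n/2, β + SS/2) = Inverse-Gamma(6.3, 46.87).
The mode of Inverse-Gamma(a, b) is b/(a+1) = 46.87/7.3 ≈ 6.421.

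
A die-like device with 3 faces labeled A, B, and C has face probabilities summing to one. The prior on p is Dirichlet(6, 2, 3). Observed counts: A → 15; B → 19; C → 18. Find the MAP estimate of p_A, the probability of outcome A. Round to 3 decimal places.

The posterior is Dirichlet(αᵢ + nᵢ) = Dirichlet(21, 21, 21).
For a Dirichlet(a₁,…,a_K) with all aᵢ > 1, the mode has j-th component (aⱼ − 1)/(Σaᵢ − K).
Here Σaᵢ = 63 and K = 3, so p_A = (21 − 1)/(63 − 3) = 20/60 ≈ 0.333.

MAP estimate of p_A = 0.333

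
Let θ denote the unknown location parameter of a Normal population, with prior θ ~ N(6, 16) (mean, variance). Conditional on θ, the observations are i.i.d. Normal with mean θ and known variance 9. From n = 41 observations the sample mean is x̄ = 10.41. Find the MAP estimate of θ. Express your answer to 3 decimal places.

θ̂_MAP = 10.350

n = 41, x̄ = 10.41.
For a Normal prior and Normal likelihood with known variance, the posterior is Normal; its mode equals its mean, the precision-weighted average.
Prior precision 1/σ₀² = 1/16 = 0.0625; data precision n/σ² = 41/9.
θ̂ = (0.0625·6 + (41/9)·10.41) / (0.0625 + 41/9) = (28679/600)/(665/144) = 24582/2375 ≈ 10.350.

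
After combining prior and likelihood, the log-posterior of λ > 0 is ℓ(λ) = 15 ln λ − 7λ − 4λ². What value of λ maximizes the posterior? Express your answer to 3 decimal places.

ℓ'(λ) = 15/λ − 7 − 8λ. Setting this to zero and multiplying by λ: 8λ² + 7λ − 15 = 0.
λ = (−7 + √(7² + 4·8·15)) / (2·8) = (−7 + √529) / 16 = (−7 + 23)/16 = 1.
ℓ''(λ) = −15/λ² − 8 < 0, confirming a maximum.

λ̂_MAP = 1.000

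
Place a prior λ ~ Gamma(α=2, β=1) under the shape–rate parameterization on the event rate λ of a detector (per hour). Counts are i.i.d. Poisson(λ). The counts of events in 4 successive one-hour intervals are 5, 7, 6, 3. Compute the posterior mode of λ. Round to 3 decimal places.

Σxᵢ = 5+7+6+3 = 21, with n = 4.
Posterior ∝ λe^(−1λ) · λ^21e^(−4λ) = λ^22e^(−5λ), i.e. Gamma(shape=23, rate=5).
The mode of a Gamma(a, b) with a ≥ 1 (shape–rate) is (a−1)/b = 22/5 ≈ 4.400.

λ̂_MAP = 4.400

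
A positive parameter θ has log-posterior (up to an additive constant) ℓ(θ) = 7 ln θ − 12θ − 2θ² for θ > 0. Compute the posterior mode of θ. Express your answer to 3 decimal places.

ℓ'(θ) = 7/θ − 12 − 4θ. Setting this to zero and multiplying by θ: 4θ² + 12θ − 7 = 0.
θ = (−12 + √(12² + 4·4·7)) / (2·4) = (−12 + √256) / 8 = (−12 + 16)/8 = 1/2.
ℓ''(θ) = −7/θ² − 4 < 0, confirming a maximum.

θ̂_MAP = 0.500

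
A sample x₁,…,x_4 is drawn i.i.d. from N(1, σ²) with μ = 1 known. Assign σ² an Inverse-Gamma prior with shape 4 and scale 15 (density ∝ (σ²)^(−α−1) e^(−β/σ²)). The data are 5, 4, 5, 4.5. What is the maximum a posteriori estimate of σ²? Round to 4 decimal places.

Sum of squared deviations about the known mean: SS = (5−1)² + (4−1)² + (5−1)² + (4.5−1)² = 53.25.
The Normal likelihood contributes (σ²)^(−n/2) exp(−SS/(2σ²)), so the posterior is Inverse-Gamma(α + n/2, β + SS/2) = Inverse-Gamma(6, 41.625).
The mode of Inverse-Gamma(a, b) is b/(a+1) = 41.625/7 ≈ 5.9464.

σ̂²_MAP = 5.9464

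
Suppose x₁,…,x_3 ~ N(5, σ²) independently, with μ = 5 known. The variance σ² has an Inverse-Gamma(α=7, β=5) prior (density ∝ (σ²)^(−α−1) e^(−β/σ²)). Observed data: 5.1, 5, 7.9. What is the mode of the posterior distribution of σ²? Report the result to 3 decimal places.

σ̂²_MAP = 0.969

Sum of squared deviations about the known mean: SS = (5.1−5)² + (5−5)² + (7.9−5)² = 8.42.
The Normal likelihood contributes (σ²)^(−n/2) exp(−SS/(2σ²)), so the posterior is Inverse-Gamma(α + n/2, β + SS/2) = Inverse-Gamma(8.5, 9.21).
The mode of Inverse-Gamma(a, b) is b/(a+1) = 9.21/9.5 ≈ 0.969.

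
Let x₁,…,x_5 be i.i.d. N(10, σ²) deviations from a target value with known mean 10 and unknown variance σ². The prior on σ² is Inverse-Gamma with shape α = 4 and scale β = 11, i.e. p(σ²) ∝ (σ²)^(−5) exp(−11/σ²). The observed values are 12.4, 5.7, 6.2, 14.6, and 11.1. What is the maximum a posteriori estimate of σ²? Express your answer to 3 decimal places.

σ̂²_MAP = 5.537

Sum of squared deviations about the known mean: SS = (12.4−10)² + (5.7−10)² + (6.2−10)² + (14.6−10)² + (11.1−10)² = 61.06.
The Normal likelihood contributes (σ²)^(−n/2) exp(−SS/(2σ²)), so the posterior is Inverse-Gamma(α + n/2, β + SS/2) = Inverse-Gamma(6.5, 41.53).
The mode of Inverse-Gamma(a, b) is b/(a+1) = 41.53/7.5 ≈ 5.537.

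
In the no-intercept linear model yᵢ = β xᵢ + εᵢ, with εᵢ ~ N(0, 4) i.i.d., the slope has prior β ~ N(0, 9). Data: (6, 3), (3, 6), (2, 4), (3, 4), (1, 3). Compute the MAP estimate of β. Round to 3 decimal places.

β̂_MAP = 0.993

log p(β | y) = −Σ(yᵢ − βxᵢ)²/(2·4) − β²/(2·9) + const.
Setting the derivative to zero: Σxᵢ(yᵢ − βxᵢ)/4 − β/9 = 0, so β = Σxᵢyᵢ / (Σxᵢ² + σ²/τ²).
Σxᵢyᵢ = 6·3 + 3·6 + 2·4 + 3·4 + 1·3 = 59; Σxᵢ² = 59; σ²/τ² = 4/9.
β̂_MAP = 59 / (59 + 4/9) = 59/(535/9) = 531/535 ≈ 0.993.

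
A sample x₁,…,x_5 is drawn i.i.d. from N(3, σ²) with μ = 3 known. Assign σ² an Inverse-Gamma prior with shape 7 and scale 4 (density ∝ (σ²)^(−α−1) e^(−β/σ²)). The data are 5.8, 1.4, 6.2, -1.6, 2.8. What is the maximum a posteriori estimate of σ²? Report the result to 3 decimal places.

σ̂²_MAP = 2.373

Sum of squared deviations about the known mean: SS = (5.8−3)² + (1.4−3)² + (6.2−3)² + (-1.6−3)² + (2.8−3)² = 41.84.
The Normal likelihood contributes (σ²)^(−n/2) exp(−SS/(2σ²)), so the posterior is Inverse-Gamma(α + n/2, β + SS/2) = Inverse-Gamma(9.5, 24.92).
The mode of Inverse-Gamma(a, b) is b/(a+1) = 24.92/10.5 ≈ 2.373.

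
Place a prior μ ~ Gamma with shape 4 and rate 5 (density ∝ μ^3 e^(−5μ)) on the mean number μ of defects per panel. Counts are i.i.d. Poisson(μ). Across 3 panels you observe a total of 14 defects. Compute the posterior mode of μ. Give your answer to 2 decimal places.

μ̂_MAP = 2.13

Σxᵢ = 14, n = 3.
Posterior ∝ μ^3e^(−5μ) · μ^14e^(−3μ) = μ^17e^(−8μ), i.e. Gamma(shape=18, rate=8).
The mode of a Gamma(a, b) with a ≥ 1 (shape–rate) is (a−1)/b = 17/8 ≈ 2.13.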